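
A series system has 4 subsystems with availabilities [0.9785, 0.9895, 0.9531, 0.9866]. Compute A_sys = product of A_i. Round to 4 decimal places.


Subsystems: [0.9785, 0.9895, 0.9531, 0.9866]
After subsystem 1 (A=0.9785): product = 0.9785
After subsystem 2 (A=0.9895): product = 0.9682
After subsystem 3 (A=0.9531): product = 0.9228
After subsystem 4 (A=0.9866): product = 0.9105
A_sys = 0.9105

0.9105


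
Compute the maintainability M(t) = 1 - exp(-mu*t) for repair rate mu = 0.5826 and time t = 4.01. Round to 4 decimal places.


mu = 0.5826, t = 4.01
mu * t = 0.5826 * 4.01 = 2.3362
exp(-2.3362) = 0.0967
M(t) = 1 - 0.0967
M(t) = 0.9033

0.9033


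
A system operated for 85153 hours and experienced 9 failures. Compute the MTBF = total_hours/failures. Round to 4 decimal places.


total_hours = 85153
failures = 9
MTBF = 85153 / 9
MTBF = 9461.4444

9461.4444


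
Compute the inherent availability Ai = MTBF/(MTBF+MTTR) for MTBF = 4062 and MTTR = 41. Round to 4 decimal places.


MTBF = 4062
MTTR = 41
MTBF + MTTR = 4103
Ai = 4062 / 4103
Ai = 0.99

0.99


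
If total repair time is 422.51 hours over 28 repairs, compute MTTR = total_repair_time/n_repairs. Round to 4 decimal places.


total_repair_time = 422.51
n_repairs = 28
MTTR = 422.51 / 28
MTTR = 15.0896

15.0896


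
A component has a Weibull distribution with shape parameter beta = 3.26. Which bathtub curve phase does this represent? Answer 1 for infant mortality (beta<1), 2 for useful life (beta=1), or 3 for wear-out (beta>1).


beta = 3.26
Compare beta to 1:
beta < 1 => infant mortality (phase 1)
beta = 1 => useful life (phase 2)
beta > 1 => wear-out (phase 3)
Since beta = 3.26, this is wear-out (increasing failure rate)
Phase = 3

3


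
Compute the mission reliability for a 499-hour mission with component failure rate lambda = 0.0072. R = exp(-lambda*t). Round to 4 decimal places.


lambda = 0.0072
mission_time = 499
lambda * t = 0.0072 * 499 = 3.5928
R = exp(-3.5928)
R = 0.0275

0.0275


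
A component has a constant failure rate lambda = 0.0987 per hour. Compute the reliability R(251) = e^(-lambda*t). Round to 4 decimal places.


lambda = 0.0987
t = 251
lambda * t = 24.7737
R(t) = e^(-24.7737)
R(t) = 0.0

0.0


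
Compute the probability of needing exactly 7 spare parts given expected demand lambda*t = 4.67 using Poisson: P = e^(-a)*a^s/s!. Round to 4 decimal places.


a = 4.67, s = 7
e^(-a) = e^(-4.67) = 0.0094
a^s = 4.67^7 = 48441.5648
s! = 5040
P = 0.0094 * 48441.5648 / 5040
P = 0.0901

0.0901


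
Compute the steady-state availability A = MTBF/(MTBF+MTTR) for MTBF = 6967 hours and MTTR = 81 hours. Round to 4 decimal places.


MTBF = 6967
MTTR = 81
MTBF + MTTR = 7048
A = 6967 / 7048
A = 0.9885

0.9885


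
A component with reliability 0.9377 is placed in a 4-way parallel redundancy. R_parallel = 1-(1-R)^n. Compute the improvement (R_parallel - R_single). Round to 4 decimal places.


R_single = 0.9377, n = 4
1 - R_single = 0.0623
(1 - R_single)^n = 0.0623^4 = 0.0
R_parallel = 1 - 0.0 = 1.0
Improvement = 1.0 - 0.9377
Improvement = 0.0623

0.0623


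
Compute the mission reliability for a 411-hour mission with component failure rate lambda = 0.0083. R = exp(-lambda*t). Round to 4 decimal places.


lambda = 0.0083
mission_time = 411
lambda * t = 0.0083 * 411 = 3.4113
R = exp(-3.4113)
R = 0.033

0.033


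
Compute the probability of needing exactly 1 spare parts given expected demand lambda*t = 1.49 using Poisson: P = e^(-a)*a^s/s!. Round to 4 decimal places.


a = 1.49, s = 1
e^(-a) = e^(-1.49) = 0.2254
a^s = 1.49^1 = 1.49
s! = 1
P = 0.2254 * 1.49 / 1
P = 0.3358

0.3358


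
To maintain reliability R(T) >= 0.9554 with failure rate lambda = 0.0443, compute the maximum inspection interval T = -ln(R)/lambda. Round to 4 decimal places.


R_target = 0.9554
lambda = 0.0443
-ln(0.9554) = 0.0456
T = 0.0456 / 0.0443
T = 1.0299

1.0299


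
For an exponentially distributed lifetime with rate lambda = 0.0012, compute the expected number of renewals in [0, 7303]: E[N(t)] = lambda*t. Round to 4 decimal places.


lambda = 0.0012
t = 7303
E[N(t)] = lambda * t
E[N(t)] = 0.0012 * 7303
E[N(t)] = 8.7636

8.7636


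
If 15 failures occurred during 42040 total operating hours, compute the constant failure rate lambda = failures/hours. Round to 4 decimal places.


failures = 15
total_hours = 42040
lambda = 15 / 42040
lambda = 0.0004

0.0004


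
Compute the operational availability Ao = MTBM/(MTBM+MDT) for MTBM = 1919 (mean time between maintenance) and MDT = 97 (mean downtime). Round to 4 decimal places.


MTBM = 1919
MDT = 97
MTBM + MDT = 2016
Ao = 1919 / 2016
Ao = 0.9519

0.9519


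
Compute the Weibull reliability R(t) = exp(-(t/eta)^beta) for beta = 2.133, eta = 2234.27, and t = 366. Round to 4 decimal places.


beta = 2.133, eta = 2234.27, t = 366
t/eta = 366 / 2234.27 = 0.1638
(t/eta)^beta = 0.1638^2.133 = 0.0211
R(t) = exp(-0.0211)
R(t) = 0.9791

0.9791


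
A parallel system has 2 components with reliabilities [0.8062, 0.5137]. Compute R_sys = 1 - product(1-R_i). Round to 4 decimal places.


Components: [0.8062, 0.5137]
(1 - 0.8062) = 0.1938, running product = 0.1938
(1 - 0.5137) = 0.4863, running product = 0.0942
Product of (1-R_i) = 0.0942
R_sys = 1 - 0.0942 = 0.9058

0.9058


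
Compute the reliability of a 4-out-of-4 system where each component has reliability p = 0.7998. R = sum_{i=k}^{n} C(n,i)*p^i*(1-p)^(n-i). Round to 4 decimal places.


k = 4, n = 4, p = 0.7998
i=4: C(4,4)=1 * 0.7998^4 * 0.2002^0 = 0.4092
R = sum of terms = 0.4092

0.4092


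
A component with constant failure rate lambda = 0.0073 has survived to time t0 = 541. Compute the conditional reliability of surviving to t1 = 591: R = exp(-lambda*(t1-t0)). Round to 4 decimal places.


lambda = 0.0073
t0 = 541, t1 = 591
t1 - t0 = 50
lambda * (t1-t0) = 0.0073 * 50 = 0.365
R = exp(-0.365)
R = 0.6942

0.6942


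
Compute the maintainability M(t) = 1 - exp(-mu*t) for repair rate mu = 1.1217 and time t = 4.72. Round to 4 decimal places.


mu = 1.1217, t = 4.72
mu * t = 1.1217 * 4.72 = 5.2944
exp(-5.2944) = 0.005
M(t) = 1 - 0.005
M(t) = 0.995

0.995


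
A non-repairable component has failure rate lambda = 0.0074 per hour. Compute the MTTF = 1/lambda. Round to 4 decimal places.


lambda = 0.0074
MTTF = 1 / 0.0074
MTTF = 135.1351

135.1351


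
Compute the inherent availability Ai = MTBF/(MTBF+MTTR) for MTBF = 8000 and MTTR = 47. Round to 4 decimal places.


MTBF = 8000
MTTR = 47
MTBF + MTTR = 8047
Ai = 8000 / 8047
Ai = 0.9942

0.9942


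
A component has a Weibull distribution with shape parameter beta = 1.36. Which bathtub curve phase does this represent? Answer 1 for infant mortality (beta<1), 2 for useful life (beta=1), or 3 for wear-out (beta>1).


beta = 1.36
Compare beta to 1:
beta < 1 => infant mortality (phase 1)
beta = 1 => useful life (phase 2)
beta > 1 => wear-out (phase 3)
Since beta = 1.36, this is wear-out (increasing failure rate)
Phase = 3

3


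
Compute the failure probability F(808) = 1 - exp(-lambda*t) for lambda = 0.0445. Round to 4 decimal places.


lambda = 0.0445, t = 808
lambda * t = 35.956
exp(-35.956) = 0.0
F(t) = 1 - 0.0
F(t) = 1.0

1.0


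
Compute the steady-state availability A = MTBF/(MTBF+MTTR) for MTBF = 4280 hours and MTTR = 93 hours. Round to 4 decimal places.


MTBF = 4280
MTTR = 93
MTBF + MTTR = 4373
A = 4280 / 4373
A = 0.9787

0.9787


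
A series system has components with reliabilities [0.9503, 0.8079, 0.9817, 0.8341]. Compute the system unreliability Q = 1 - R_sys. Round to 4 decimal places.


Components: [0.9503, 0.8079, 0.9817, 0.8341]
After component 1: product = 0.9503
After component 2: product = 0.7677
After component 3: product = 0.7537
After component 4: product = 0.6287
R_sys = 0.6287
Q = 1 - 0.6287 = 0.3713

0.3713


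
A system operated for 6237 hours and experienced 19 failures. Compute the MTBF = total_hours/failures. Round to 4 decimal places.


total_hours = 6237
failures = 19
MTBF = 6237 / 19
MTBF = 328.2632

328.2632


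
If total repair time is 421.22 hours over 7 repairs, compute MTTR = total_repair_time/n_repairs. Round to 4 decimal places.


total_repair_time = 421.22
n_repairs = 7
MTTR = 421.22 / 7
MTTR = 60.1743

60.1743


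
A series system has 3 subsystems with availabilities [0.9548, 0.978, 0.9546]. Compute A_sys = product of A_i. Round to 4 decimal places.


Subsystems: [0.9548, 0.978, 0.9546]
After subsystem 1 (A=0.9548): product = 0.9548
After subsystem 2 (A=0.978): product = 0.9338
After subsystem 3 (A=0.9546): product = 0.8914
A_sys = 0.8914

0.8914


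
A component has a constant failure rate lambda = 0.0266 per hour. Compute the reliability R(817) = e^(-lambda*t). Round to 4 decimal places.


lambda = 0.0266
t = 817
lambda * t = 21.7322
R(t) = e^(-21.7322)
R(t) = 0.0

0.0


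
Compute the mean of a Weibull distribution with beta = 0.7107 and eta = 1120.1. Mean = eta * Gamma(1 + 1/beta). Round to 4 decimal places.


beta = 0.7107, eta = 1120.1
1/beta = 1.4071
1 + 1/beta = 2.4071
Gamma(2.4071) = 1.2479
Mean = 1120.1 * 1.2479
Mean = 1397.8032

1397.8032


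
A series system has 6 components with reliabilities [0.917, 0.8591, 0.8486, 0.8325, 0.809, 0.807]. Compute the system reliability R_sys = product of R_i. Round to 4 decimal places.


Components: [0.917, 0.8591, 0.8486, 0.8325, 0.809, 0.807]
After component 1 (R=0.917): product = 0.917
After component 2 (R=0.8591): product = 0.7878
After component 3 (R=0.8486): product = 0.6685
After component 4 (R=0.8325): product = 0.5565
After component 5 (R=0.809): product = 0.4502
After component 6 (R=0.807): product = 0.3633
R_sys = 0.3633

0.3633


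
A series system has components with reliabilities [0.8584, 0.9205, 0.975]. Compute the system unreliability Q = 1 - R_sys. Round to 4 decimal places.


Components: [0.8584, 0.9205, 0.975]
After component 1: product = 0.8584
After component 2: product = 0.7902
After component 3: product = 0.7704
R_sys = 0.7704
Q = 1 - 0.7704 = 0.2296

0.2296


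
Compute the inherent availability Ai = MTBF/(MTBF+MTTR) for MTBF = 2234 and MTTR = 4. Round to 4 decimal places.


MTBF = 2234
MTTR = 4
MTBF + MTTR = 2238
Ai = 2234 / 2238
Ai = 0.9982

0.9982


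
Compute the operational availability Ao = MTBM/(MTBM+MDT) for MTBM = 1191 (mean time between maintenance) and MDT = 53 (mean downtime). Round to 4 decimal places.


MTBM = 1191
MDT = 53
MTBM + MDT = 1244
Ao = 1191 / 1244
Ao = 0.9574

0.9574


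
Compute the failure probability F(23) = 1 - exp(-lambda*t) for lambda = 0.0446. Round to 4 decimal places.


lambda = 0.0446, t = 23
lambda * t = 1.0258
exp(-1.0258) = 0.3585
F(t) = 1 - 0.3585
F(t) = 0.6415

0.6415


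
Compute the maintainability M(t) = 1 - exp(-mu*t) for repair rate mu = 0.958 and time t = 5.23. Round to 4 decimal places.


mu = 0.958, t = 5.23
mu * t = 0.958 * 5.23 = 5.0103
exp(-5.0103) = 0.0067
M(t) = 1 - 0.0067
M(t) = 0.9933

0.9933


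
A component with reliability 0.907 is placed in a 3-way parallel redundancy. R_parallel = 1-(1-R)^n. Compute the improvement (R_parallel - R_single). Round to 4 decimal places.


R_single = 0.907, n = 3
1 - R_single = 0.093
(1 - R_single)^n = 0.093^3 = 0.0008
R_parallel = 1 - 0.0008 = 0.9992
Improvement = 0.9992 - 0.907
Improvement = 0.0922

0.0922


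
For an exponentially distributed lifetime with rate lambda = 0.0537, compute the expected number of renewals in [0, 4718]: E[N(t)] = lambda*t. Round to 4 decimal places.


lambda = 0.0537
t = 4718
E[N(t)] = lambda * t
E[N(t)] = 0.0537 * 4718
E[N(t)] = 253.3566

253.3566


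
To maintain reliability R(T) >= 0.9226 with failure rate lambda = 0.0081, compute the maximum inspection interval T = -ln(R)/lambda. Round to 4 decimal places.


R_target = 0.9226
lambda = 0.0081
-ln(0.9226) = 0.0806
T = 0.0806 / 0.0081
T = 9.9456

9.9456


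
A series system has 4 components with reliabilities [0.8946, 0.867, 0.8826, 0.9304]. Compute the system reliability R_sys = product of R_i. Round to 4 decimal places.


Components: [0.8946, 0.867, 0.8826, 0.9304]
After component 1 (R=0.8946): product = 0.8946
After component 2 (R=0.867): product = 0.7756
After component 3 (R=0.8826): product = 0.6846
After component 4 (R=0.9304): product = 0.6369
R_sys = 0.6369

0.6369


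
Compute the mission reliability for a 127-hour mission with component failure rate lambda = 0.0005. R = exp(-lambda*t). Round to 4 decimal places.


lambda = 0.0005
mission_time = 127
lambda * t = 0.0005 * 127 = 0.0635
R = exp(-0.0635)
R = 0.9385

0.9385


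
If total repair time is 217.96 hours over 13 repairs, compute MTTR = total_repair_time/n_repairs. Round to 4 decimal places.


total_repair_time = 217.96
n_repairs = 13
MTTR = 217.96 / 13
MTTR = 16.7662

16.7662


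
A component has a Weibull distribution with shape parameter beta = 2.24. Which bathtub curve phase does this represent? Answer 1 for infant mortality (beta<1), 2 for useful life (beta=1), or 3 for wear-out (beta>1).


beta = 2.24
Compare beta to 1:
beta < 1 => infant mortality (phase 1)
beta = 1 => useful life (phase 2)
beta > 1 => wear-out (phase 3)
Since beta = 2.24, this is wear-out (increasing failure rate)
Phase = 3

3


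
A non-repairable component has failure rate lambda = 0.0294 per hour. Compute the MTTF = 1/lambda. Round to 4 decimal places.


lambda = 0.0294
MTTF = 1 / 0.0294
MTTF = 34.0136

34.0136


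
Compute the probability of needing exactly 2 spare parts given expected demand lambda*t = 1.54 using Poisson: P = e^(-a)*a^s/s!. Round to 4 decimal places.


a = 1.54, s = 2
e^(-a) = e^(-1.54) = 0.2144
a^s = 1.54^2 = 2.3716
s! = 2
P = 0.2144 * 2.3716 / 2
P = 0.2542

0.2542


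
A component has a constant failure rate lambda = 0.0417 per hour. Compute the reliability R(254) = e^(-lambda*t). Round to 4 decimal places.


lambda = 0.0417
t = 254
lambda * t = 10.5918
R(t) = e^(-10.5918)
R(t) = 0.0

0.0


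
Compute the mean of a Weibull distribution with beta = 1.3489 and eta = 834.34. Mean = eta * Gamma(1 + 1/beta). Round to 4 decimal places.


beta = 1.3489, eta = 834.34
1/beta = 0.7413
1 + 1/beta = 1.7413
Gamma(1.7413) = 0.9171
Mean = 834.34 * 0.9171
Mean = 765.1919

765.1919


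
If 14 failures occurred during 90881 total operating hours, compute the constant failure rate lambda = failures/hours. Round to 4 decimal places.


failures = 14
total_hours = 90881
lambda = 14 / 90881
lambda = 0.0002

0.0002


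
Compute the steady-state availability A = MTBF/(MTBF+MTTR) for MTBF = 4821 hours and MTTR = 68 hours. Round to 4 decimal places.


MTBF = 4821
MTTR = 68
MTBF + MTTR = 4889
A = 4821 / 4889
A = 0.9861

0.9861


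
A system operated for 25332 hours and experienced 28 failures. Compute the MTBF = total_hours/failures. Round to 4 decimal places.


total_hours = 25332
failures = 28
MTBF = 25332 / 28
MTBF = 904.7143

904.7143


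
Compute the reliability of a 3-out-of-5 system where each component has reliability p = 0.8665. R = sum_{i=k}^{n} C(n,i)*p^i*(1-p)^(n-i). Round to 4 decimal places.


k = 3, n = 5, p = 0.8665
i=3: C(5,3)=10 * 0.8665^3 * 0.1335^2 = 0.1159
i=4: C(5,4)=5 * 0.8665^4 * 0.1335^1 = 0.3763
i=5: C(5,5)=1 * 0.8665^5 * 0.1335^0 = 0.4885
R = sum of terms = 0.9807

0.9807


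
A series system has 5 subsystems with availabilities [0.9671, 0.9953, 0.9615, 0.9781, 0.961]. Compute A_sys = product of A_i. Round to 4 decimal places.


Subsystems: [0.9671, 0.9953, 0.9615, 0.9781, 0.961]
After subsystem 1 (A=0.9671): product = 0.9671
After subsystem 2 (A=0.9953): product = 0.9626
After subsystem 3 (A=0.9615): product = 0.9255
After subsystem 4 (A=0.9781): product = 0.9052
After subsystem 5 (A=0.961): product = 0.8699
A_sys = 0.8699

0.8699


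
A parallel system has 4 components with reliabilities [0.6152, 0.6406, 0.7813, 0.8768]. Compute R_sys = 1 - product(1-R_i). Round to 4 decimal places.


Components: [0.6152, 0.6406, 0.7813, 0.8768]
(1 - 0.6152) = 0.3848, running product = 0.3848
(1 - 0.6406) = 0.3594, running product = 0.1383
(1 - 0.7813) = 0.2187, running product = 0.0302
(1 - 0.8768) = 0.1232, running product = 0.0037
Product of (1-R_i) = 0.0037
R_sys = 1 - 0.0037 = 0.9963

0.9963


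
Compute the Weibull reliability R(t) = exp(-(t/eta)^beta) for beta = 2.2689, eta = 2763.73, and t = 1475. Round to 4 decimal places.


beta = 2.2689, eta = 2763.73, t = 1475
t/eta = 1475 / 2763.73 = 0.5337
(t/eta)^beta = 0.5337^2.2689 = 0.2406
R(t) = exp(-0.2406)
R(t) = 0.7862

0.7862


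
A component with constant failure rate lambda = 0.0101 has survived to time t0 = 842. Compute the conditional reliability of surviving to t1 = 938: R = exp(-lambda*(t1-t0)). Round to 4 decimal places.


lambda = 0.0101
t0 = 842, t1 = 938
t1 - t0 = 96
lambda * (t1-t0) = 0.0101 * 96 = 0.9696
R = exp(-0.9696)
R = 0.3792

0.3792


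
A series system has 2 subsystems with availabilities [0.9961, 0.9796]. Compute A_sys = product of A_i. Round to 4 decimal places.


Subsystems: [0.9961, 0.9796]
After subsystem 1 (A=0.9961): product = 0.9961
After subsystem 2 (A=0.9796): product = 0.9758
A_sys = 0.9758

0.9758


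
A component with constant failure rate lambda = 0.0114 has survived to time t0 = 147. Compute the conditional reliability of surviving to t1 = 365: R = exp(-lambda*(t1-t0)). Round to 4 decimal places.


lambda = 0.0114
t0 = 147, t1 = 365
t1 - t0 = 218
lambda * (t1-t0) = 0.0114 * 218 = 2.4852
R = exp(-2.4852)
R = 0.0833

0.0833


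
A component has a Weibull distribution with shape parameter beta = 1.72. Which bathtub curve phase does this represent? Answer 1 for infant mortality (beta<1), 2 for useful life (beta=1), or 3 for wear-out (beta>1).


beta = 1.72
Compare beta to 1:
beta < 1 => infant mortality (phase 1)
beta = 1 => useful life (phase 2)
beta > 1 => wear-out (phase 3)
Since beta = 1.72, this is wear-out (increasing failure rate)
Phase = 3

3


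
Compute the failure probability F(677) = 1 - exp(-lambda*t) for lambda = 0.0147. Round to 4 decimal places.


lambda = 0.0147, t = 677
lambda * t = 9.9519
exp(-9.9519) = 0.0
F(t) = 1 - 0.0
F(t) = 1.0

1.0


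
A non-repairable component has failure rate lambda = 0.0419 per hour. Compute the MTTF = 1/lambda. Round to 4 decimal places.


lambda = 0.0419
MTTF = 1 / 0.0419
MTTF = 23.8663

23.8663


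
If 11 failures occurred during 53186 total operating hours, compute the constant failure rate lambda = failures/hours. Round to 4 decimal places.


failures = 11
total_hours = 53186
lambda = 11 / 53186
lambda = 0.0002

0.0002


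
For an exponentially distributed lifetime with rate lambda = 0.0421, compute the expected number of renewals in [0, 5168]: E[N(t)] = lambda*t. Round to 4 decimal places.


lambda = 0.0421
t = 5168
E[N(t)] = lambda * t
E[N(t)] = 0.0421 * 5168
E[N(t)] = 217.5728

217.5728


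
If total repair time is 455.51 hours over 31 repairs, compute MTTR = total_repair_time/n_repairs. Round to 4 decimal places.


total_repair_time = 455.51
n_repairs = 31
MTTR = 455.51 / 31
MTTR = 14.6939

14.6939


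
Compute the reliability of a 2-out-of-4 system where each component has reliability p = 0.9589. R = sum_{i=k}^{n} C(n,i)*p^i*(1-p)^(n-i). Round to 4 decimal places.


k = 2, n = 4, p = 0.9589
i=2: C(4,2)=6 * 0.9589^2 * 0.0411^2 = 0.0093
i=3: C(4,3)=4 * 0.9589^3 * 0.0411^1 = 0.145
i=4: C(4,4)=1 * 0.9589^4 * 0.0411^0 = 0.8455
R = sum of terms = 0.9997

0.9997


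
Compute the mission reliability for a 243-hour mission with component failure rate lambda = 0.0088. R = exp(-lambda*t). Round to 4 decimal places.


lambda = 0.0088
mission_time = 243
lambda * t = 0.0088 * 243 = 2.1384
R = exp(-2.1384)
R = 0.1178

0.1178


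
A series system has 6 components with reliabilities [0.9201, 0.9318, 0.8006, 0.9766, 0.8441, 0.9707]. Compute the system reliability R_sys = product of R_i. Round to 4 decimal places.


Components: [0.9201, 0.9318, 0.8006, 0.9766, 0.8441, 0.9707]
After component 1 (R=0.9201): product = 0.9201
After component 2 (R=0.9318): product = 0.8573
After component 3 (R=0.8006): product = 0.6864
After component 4 (R=0.9766): product = 0.6703
After component 5 (R=0.8441): product = 0.5658
After component 6 (R=0.9707): product = 0.5492
R_sys = 0.5492

0.5492


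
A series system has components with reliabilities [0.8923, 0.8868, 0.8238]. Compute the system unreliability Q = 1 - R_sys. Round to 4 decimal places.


Components: [0.8923, 0.8868, 0.8238]
After component 1: product = 0.8923
After component 2: product = 0.7913
After component 3: product = 0.6519
R_sys = 0.6519
Q = 1 - 0.6519 = 0.3481

0.3481


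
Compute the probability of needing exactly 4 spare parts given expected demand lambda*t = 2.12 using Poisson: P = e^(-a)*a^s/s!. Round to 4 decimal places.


a = 2.12, s = 4
e^(-a) = e^(-2.12) = 0.12
a^s = 2.12^4 = 20.1996
s! = 24
P = 0.12 * 20.1996 / 24
P = 0.101

0.101


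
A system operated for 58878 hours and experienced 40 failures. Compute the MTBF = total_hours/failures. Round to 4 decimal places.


total_hours = 58878
failures = 40
MTBF = 58878 / 40
MTBF = 1471.95

1471.95


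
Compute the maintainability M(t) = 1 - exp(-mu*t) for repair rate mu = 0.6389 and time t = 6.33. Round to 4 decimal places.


mu = 0.6389, t = 6.33
mu * t = 0.6389 * 6.33 = 4.0442
exp(-4.0442) = 0.0175
M(t) = 1 - 0.0175
M(t) = 0.9825

0.9825


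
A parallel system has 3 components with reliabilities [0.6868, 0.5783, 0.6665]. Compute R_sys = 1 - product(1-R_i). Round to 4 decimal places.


Components: [0.6868, 0.5783, 0.6665]
(1 - 0.6868) = 0.3132, running product = 0.3132
(1 - 0.5783) = 0.4217, running product = 0.1321
(1 - 0.6665) = 0.3335, running product = 0.044
Product of (1-R_i) = 0.044
R_sys = 1 - 0.044 = 0.956

0.956


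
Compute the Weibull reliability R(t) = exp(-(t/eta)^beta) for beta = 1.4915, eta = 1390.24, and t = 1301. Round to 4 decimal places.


beta = 1.4915, eta = 1390.24, t = 1301
t/eta = 1301 / 1390.24 = 0.9358
(t/eta)^beta = 0.9358^1.4915 = 0.9058
R(t) = exp(-0.9058)
R(t) = 0.4042

0.4042


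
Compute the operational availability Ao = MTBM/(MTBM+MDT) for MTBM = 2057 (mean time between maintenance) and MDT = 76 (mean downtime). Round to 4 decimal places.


MTBM = 2057
MDT = 76
MTBM + MDT = 2133
Ao = 2057 / 2133
Ao = 0.9644

0.9644


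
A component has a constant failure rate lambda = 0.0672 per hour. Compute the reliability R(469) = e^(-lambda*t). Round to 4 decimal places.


lambda = 0.0672
t = 469
lambda * t = 31.5168
R(t) = e^(-31.5168)
R(t) = 0.0

0.0


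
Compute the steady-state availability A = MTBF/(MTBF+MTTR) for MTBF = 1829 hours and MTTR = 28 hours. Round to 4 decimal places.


MTBF = 1829
MTTR = 28
MTBF + MTTR = 1857
A = 1829 / 1857
A = 0.9849

0.9849


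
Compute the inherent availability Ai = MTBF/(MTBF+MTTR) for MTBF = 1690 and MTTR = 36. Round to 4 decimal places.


MTBF = 1690
MTTR = 36
MTBF + MTTR = 1726
Ai = 1690 / 1726
Ai = 0.9791

0.9791


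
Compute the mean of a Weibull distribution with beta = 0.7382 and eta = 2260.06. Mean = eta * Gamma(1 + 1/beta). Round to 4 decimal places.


beta = 0.7382, eta = 2260.06
1/beta = 1.3546
1 + 1/beta = 2.3546
Gamma(2.3546) = 1.2066
Mean = 2260.06 * 1.2066
Mean = 2726.9212

2726.9212


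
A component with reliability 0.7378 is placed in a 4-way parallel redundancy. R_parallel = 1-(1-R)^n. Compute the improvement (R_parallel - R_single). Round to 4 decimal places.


R_single = 0.7378, n = 4
1 - R_single = 0.2622
(1 - R_single)^n = 0.2622^4 = 0.0047
R_parallel = 1 - 0.0047 = 0.9953
Improvement = 0.9953 - 0.7378
Improvement = 0.2575

0.2575


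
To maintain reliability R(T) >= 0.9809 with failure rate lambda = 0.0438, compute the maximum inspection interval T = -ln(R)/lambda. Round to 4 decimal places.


R_target = 0.9809
lambda = 0.0438
-ln(0.9809) = 0.0193
T = 0.0193 / 0.0438
T = 0.4403

0.4403


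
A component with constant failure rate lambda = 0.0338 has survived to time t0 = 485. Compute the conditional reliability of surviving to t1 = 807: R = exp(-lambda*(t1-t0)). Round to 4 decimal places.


lambda = 0.0338
t0 = 485, t1 = 807
t1 - t0 = 322
lambda * (t1-t0) = 0.0338 * 322 = 10.8836
R = exp(-10.8836)
R = 0.0

0.0


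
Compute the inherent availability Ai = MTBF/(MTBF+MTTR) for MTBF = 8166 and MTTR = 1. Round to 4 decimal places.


MTBF = 8166
MTTR = 1
MTBF + MTTR = 8167
Ai = 8166 / 8167
Ai = 0.9999

0.9999


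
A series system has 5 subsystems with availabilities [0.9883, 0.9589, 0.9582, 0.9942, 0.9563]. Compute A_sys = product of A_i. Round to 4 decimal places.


Subsystems: [0.9883, 0.9589, 0.9582, 0.9942, 0.9563]
After subsystem 1 (A=0.9883): product = 0.9883
After subsystem 2 (A=0.9589): product = 0.9477
After subsystem 3 (A=0.9582): product = 0.9081
After subsystem 4 (A=0.9942): product = 0.9028
After subsystem 5 (A=0.9563): product = 0.8633
A_sys = 0.8633

0.8633


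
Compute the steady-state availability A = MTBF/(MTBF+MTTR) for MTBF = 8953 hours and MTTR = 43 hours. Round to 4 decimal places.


MTBF = 8953
MTTR = 43
MTBF + MTTR = 8996
A = 8953 / 8996
A = 0.9952

0.9952


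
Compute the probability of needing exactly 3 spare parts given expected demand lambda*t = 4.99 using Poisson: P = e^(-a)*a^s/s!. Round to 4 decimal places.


a = 4.99, s = 3
e^(-a) = e^(-4.99) = 0.0068
a^s = 4.99^3 = 124.2515
s! = 6
P = 0.0068 * 124.2515 / 6
P = 0.1409

0.1409


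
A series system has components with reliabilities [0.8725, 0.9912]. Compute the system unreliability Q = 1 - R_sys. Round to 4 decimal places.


Components: [0.8725, 0.9912]
After component 1: product = 0.8725
After component 2: product = 0.8648
R_sys = 0.8648
Q = 1 - 0.8648 = 0.1352

0.1352


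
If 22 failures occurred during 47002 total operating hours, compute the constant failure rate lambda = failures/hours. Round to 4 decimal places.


failures = 22
total_hours = 47002
lambda = 22 / 47002
lambda = 0.0005

0.0005


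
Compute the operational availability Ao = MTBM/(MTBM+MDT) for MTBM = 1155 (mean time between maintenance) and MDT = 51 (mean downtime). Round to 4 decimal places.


MTBM = 1155
MDT = 51
MTBM + MDT = 1206
Ao = 1155 / 1206
Ao = 0.9577

0.9577


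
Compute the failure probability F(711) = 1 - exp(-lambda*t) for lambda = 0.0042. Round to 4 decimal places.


lambda = 0.0042, t = 711
lambda * t = 2.9862
exp(-2.9862) = 0.0505
F(t) = 1 - 0.0505
F(t) = 0.9495

0.9495


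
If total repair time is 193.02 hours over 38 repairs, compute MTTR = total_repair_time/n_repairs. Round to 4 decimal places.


total_repair_time = 193.02
n_repairs = 38
MTTR = 193.02 / 38
MTTR = 5.0795

5.0795


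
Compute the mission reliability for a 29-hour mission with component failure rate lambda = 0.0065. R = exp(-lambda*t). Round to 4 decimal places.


lambda = 0.0065
mission_time = 29
lambda * t = 0.0065 * 29 = 0.1885
R = exp(-0.1885)
R = 0.8282

0.8282


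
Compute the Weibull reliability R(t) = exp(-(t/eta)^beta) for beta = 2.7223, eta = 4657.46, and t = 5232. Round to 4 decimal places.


beta = 2.7223, eta = 4657.46, t = 5232
t/eta = 5232 / 4657.46 = 1.1234
(t/eta)^beta = 1.1234^2.7223 = 1.3725
R(t) = exp(-1.3725)
R(t) = 0.2535

0.2535


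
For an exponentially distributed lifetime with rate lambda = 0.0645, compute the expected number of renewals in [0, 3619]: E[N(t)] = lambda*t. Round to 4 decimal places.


lambda = 0.0645
t = 3619
E[N(t)] = lambda * t
E[N(t)] = 0.0645 * 3619
E[N(t)] = 233.4255

233.4255


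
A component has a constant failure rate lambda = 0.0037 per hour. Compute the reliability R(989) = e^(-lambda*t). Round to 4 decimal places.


lambda = 0.0037
t = 989
lambda * t = 3.6593
R(t) = e^(-3.6593)
R(t) = 0.0258

0.0258


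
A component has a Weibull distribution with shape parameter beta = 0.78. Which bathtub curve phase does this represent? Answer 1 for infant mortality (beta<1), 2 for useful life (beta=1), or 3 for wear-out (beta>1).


beta = 0.78
Compare beta to 1:
beta < 1 => infant mortality (phase 1)
beta = 1 => useful life (phase 2)
beta > 1 => wear-out (phase 3)
Since beta = 0.78, this is infant mortality (decreasing failure rate)
Phase = 1

1


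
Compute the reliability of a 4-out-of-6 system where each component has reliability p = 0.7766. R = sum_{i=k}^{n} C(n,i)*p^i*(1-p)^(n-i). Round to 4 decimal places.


k = 4, n = 6, p = 0.7766
i=4: C(6,4)=15 * 0.7766^4 * 0.2234^2 = 0.2723
i=5: C(6,5)=6 * 0.7766^5 * 0.2234^1 = 0.3786
i=6: C(6,6)=1 * 0.7766^6 * 0.2234^0 = 0.2194
R = sum of terms = 0.8703

0.8703


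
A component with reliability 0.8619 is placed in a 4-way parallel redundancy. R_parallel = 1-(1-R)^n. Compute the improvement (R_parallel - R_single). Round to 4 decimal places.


R_single = 0.8619, n = 4
1 - R_single = 0.1381
(1 - R_single)^n = 0.1381^4 = 0.0004
R_parallel = 1 - 0.0004 = 0.9996
Improvement = 0.9996 - 0.8619
Improvement = 0.1377

0.1377


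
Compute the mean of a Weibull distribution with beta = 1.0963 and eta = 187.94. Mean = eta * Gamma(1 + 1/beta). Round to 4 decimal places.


beta = 1.0963, eta = 187.94
1/beta = 0.9122
1 + 1/beta = 1.9122
Gamma(1.9122) = 0.966
Mean = 187.94 * 0.966
Mean = 181.548

181.548


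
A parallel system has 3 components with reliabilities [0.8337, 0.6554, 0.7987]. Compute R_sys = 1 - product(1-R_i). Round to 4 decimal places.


Components: [0.8337, 0.6554, 0.7987]
(1 - 0.8337) = 0.1663, running product = 0.1663
(1 - 0.6554) = 0.3446, running product = 0.0573
(1 - 0.7987) = 0.2013, running product = 0.0115
Product of (1-R_i) = 0.0115
R_sys = 1 - 0.0115 = 0.9885

0.9885


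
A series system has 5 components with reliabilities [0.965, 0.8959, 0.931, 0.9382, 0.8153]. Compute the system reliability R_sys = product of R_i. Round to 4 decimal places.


Components: [0.965, 0.8959, 0.931, 0.9382, 0.8153]
After component 1 (R=0.965): product = 0.965
After component 2 (R=0.8959): product = 0.8645
After component 3 (R=0.931): product = 0.8049
After component 4 (R=0.9382): product = 0.7551
After component 5 (R=0.8153): product = 0.6157
R_sys = 0.6157

0.6157


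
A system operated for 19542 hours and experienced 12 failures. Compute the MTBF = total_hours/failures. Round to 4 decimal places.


total_hours = 19542
failures = 12
MTBF = 19542 / 12
MTBF = 1628.5

1628.5


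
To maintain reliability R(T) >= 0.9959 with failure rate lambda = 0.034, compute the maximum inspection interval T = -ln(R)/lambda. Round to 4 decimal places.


R_target = 0.9959
lambda = 0.034
-ln(0.9959) = 0.0041
T = 0.0041 / 0.034
T = 0.1208

0.1208


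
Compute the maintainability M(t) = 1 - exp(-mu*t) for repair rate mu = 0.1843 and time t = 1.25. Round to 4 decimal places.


mu = 0.1843, t = 1.25
mu * t = 0.1843 * 1.25 = 0.2304
exp(-0.2304) = 0.7942
M(t) = 1 - 0.7942
M(t) = 0.2058

0.2058


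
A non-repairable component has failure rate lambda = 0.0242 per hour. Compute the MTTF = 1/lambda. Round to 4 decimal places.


lambda = 0.0242
MTTF = 1 / 0.0242
MTTF = 41.3223

41.3223


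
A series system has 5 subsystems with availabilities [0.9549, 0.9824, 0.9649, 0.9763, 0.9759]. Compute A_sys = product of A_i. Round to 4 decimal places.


Subsystems: [0.9549, 0.9824, 0.9649, 0.9763, 0.9759]
After subsystem 1 (A=0.9549): product = 0.9549
After subsystem 2 (A=0.9824): product = 0.9381
After subsystem 3 (A=0.9649): product = 0.9052
After subsystem 4 (A=0.9763): product = 0.8837
After subsystem 5 (A=0.9759): product = 0.8624
A_sys = 0.8624

0.8624


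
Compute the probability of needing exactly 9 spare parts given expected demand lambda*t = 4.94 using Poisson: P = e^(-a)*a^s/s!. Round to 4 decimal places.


a = 4.94, s = 9
e^(-a) = e^(-4.94) = 0.0072
a^s = 4.94^9 = 1752034.0423
s! = 362880
P = 0.0072 * 1752034.0423 / 362880
P = 0.0345

0.0345


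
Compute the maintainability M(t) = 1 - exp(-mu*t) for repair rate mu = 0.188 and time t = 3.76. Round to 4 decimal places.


mu = 0.188, t = 3.76
mu * t = 0.188 * 3.76 = 0.7069
exp(-0.7069) = 0.4932
M(t) = 1 - 0.4932
M(t) = 0.5068

0.5068


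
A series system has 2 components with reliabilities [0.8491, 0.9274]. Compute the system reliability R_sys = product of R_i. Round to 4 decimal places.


Components: [0.8491, 0.9274]
After component 1 (R=0.8491): product = 0.8491
After component 2 (R=0.9274): product = 0.7875
R_sys = 0.7875

0.7875


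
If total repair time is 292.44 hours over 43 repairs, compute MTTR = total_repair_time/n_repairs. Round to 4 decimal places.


total_repair_time = 292.44
n_repairs = 43
MTTR = 292.44 / 43
MTTR = 6.8009

6.8009


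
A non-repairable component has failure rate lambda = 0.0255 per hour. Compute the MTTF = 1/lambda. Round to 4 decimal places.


lambda = 0.0255
MTTF = 1 / 0.0255
MTTF = 39.2157

39.2157


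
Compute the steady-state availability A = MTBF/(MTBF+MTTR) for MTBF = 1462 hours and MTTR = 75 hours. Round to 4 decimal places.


MTBF = 1462
MTTR = 75
MTBF + MTTR = 1537
A = 1462 / 1537
A = 0.9512

0.9512


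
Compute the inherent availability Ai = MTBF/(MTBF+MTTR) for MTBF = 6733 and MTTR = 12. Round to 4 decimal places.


MTBF = 6733
MTTR = 12
MTBF + MTTR = 6745
Ai = 6733 / 6745
Ai = 0.9982

0.9982


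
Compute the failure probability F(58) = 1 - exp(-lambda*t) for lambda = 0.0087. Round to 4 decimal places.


lambda = 0.0087, t = 58
lambda * t = 0.5046
exp(-0.5046) = 0.6037
F(t) = 1 - 0.6037
F(t) = 0.3963

0.3963


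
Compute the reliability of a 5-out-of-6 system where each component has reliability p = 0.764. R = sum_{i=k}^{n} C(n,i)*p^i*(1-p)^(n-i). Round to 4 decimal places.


k = 5, n = 6, p = 0.764
i=5: C(6,5)=6 * 0.764^5 * 0.236^1 = 0.3686
i=6: C(6,6)=1 * 0.764^6 * 0.236^0 = 0.1989
R = sum of terms = 0.5674

0.5674


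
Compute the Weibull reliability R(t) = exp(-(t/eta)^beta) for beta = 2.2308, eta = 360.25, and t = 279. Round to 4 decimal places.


beta = 2.2308, eta = 360.25, t = 279
t/eta = 279 / 360.25 = 0.7745
(t/eta)^beta = 0.7745^2.2308 = 0.5654
R(t) = exp(-0.5654)
R(t) = 0.5681

0.5681


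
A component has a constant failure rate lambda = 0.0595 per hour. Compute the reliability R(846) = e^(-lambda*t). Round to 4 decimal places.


lambda = 0.0595
t = 846
lambda * t = 50.337
R(t) = e^(-50.337)
R(t) = 0.0

0.0


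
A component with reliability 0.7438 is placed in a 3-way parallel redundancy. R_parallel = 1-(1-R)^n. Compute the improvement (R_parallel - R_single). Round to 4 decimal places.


R_single = 0.7438, n = 3
1 - R_single = 0.2562
(1 - R_single)^n = 0.2562^3 = 0.0168
R_parallel = 1 - 0.0168 = 0.9832
Improvement = 0.9832 - 0.7438
Improvement = 0.2394

0.2394


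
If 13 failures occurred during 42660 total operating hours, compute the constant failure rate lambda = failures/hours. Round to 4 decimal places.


failures = 13
total_hours = 42660
lambda = 13 / 42660
lambda = 0.0003

0.0003


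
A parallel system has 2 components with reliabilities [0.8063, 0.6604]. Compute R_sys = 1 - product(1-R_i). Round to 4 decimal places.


Components: [0.8063, 0.6604]
(1 - 0.8063) = 0.1937, running product = 0.1937
(1 - 0.6604) = 0.3396, running product = 0.0658
Product of (1-R_i) = 0.0658
R_sys = 1 - 0.0658 = 0.9342

0.9342


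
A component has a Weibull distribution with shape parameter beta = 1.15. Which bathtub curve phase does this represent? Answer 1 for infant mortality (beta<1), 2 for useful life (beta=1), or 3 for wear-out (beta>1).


beta = 1.15
Compare beta to 1:
beta < 1 => infant mortality (phase 1)
beta = 1 => useful life (phase 2)
beta > 1 => wear-out (phase 3)
Since beta = 1.15, this is wear-out (increasing failure rate)
Phase = 3

3


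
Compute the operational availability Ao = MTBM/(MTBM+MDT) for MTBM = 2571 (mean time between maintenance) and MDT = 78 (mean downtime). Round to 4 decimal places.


MTBM = 2571
MDT = 78
MTBM + MDT = 2649
Ao = 2571 / 2649
Ao = 0.9706

0.9706


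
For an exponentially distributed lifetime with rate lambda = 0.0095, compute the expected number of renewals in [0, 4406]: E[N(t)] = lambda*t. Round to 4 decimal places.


lambda = 0.0095
t = 4406
E[N(t)] = lambda * t
E[N(t)] = 0.0095 * 4406
E[N(t)] = 41.857

41.857


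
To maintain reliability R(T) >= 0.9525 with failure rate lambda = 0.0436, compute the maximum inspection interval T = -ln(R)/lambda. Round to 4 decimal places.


R_target = 0.9525
lambda = 0.0436
-ln(0.9525) = 0.0487
T = 0.0487 / 0.0436
T = 1.1162

1.1162


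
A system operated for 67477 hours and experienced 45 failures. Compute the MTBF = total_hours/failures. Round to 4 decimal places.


total_hours = 67477
failures = 45
MTBF = 67477 / 45
MTBF = 1499.4889

1499.4889


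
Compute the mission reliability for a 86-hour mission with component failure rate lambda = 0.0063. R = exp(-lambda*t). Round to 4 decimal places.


lambda = 0.0063
mission_time = 86
lambda * t = 0.0063 * 86 = 0.5418
R = exp(-0.5418)
R = 0.5817

0.5817


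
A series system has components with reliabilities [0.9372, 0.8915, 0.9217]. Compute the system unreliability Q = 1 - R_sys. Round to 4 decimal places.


Components: [0.9372, 0.8915, 0.9217]
After component 1: product = 0.9372
After component 2: product = 0.8355
After component 3: product = 0.7701
R_sys = 0.7701
Q = 1 - 0.7701 = 0.2299

0.2299


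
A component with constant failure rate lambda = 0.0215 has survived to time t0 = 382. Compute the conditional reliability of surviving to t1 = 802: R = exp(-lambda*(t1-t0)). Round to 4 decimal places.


lambda = 0.0215
t0 = 382, t1 = 802
t1 - t0 = 420
lambda * (t1-t0) = 0.0215 * 420 = 9.03
R = exp(-9.03)
R = 0.0001

0.0001


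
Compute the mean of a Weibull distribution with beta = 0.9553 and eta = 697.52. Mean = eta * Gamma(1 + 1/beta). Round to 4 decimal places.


beta = 0.9553, eta = 697.52
1/beta = 1.0468
1 + 1/beta = 2.0468
Gamma(2.0468) = 1.0207
Mean = 697.52 * 1.0207
Mean = 711.9539

711.9539


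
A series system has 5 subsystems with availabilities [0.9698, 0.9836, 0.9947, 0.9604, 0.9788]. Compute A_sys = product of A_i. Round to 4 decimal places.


Subsystems: [0.9698, 0.9836, 0.9947, 0.9604, 0.9788]
After subsystem 1 (A=0.9698): product = 0.9698
After subsystem 2 (A=0.9836): product = 0.9539
After subsystem 3 (A=0.9947): product = 0.9488
After subsystem 4 (A=0.9604): product = 0.9113
After subsystem 5 (A=0.9788): product = 0.8919
A_sys = 0.8919

0.8919


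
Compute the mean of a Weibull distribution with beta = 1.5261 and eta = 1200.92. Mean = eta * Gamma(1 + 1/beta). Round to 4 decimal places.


beta = 1.5261, eta = 1200.92
1/beta = 0.6553
1 + 1/beta = 1.6553
Gamma(1.6553) = 0.9009
Mean = 1200.92 * 0.9009
Mean = 1081.9378

1081.9378


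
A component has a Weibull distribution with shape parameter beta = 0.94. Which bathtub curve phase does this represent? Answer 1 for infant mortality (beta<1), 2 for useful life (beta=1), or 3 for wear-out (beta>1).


beta = 0.94
Compare beta to 1:
beta < 1 => infant mortality (phase 1)
beta = 1 => useful life (phase 2)
beta > 1 => wear-out (phase 3)
Since beta = 0.94, this is infant mortality (decreasing failure rate)
Phase = 1

1


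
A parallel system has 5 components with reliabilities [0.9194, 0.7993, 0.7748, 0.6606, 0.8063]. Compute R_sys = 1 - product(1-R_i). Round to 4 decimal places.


Components: [0.9194, 0.7993, 0.7748, 0.6606, 0.8063]
(1 - 0.9194) = 0.0806, running product = 0.0806
(1 - 0.7993) = 0.2007, running product = 0.0162
(1 - 0.7748) = 0.2252, running product = 0.0036
(1 - 0.6606) = 0.3394, running product = 0.0012
(1 - 0.8063) = 0.1937, running product = 0.0002
Product of (1-R_i) = 0.0002
R_sys = 1 - 0.0002 = 0.9998

0.9998


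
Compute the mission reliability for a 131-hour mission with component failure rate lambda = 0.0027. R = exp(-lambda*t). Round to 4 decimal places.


lambda = 0.0027
mission_time = 131
lambda * t = 0.0027 * 131 = 0.3537
R = exp(-0.3537)
R = 0.7021

0.7021
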